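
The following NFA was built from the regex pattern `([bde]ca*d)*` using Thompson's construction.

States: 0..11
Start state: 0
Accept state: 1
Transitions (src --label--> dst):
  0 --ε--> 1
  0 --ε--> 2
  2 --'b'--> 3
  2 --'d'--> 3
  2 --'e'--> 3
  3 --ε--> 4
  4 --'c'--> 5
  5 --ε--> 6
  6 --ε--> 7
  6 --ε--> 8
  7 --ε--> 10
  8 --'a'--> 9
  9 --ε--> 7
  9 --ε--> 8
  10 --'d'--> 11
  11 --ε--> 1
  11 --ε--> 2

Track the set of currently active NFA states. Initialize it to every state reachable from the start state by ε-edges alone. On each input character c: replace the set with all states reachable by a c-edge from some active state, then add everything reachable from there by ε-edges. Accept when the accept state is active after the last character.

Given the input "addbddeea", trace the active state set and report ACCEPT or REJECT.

Answer: REJECT

Trace:
start: ε-closure({0}) = {0,1,2}
'a' @ 1: {}  — no active states
rest 'ddbddeea' ignored (set empty)
end set {} — state 1 not in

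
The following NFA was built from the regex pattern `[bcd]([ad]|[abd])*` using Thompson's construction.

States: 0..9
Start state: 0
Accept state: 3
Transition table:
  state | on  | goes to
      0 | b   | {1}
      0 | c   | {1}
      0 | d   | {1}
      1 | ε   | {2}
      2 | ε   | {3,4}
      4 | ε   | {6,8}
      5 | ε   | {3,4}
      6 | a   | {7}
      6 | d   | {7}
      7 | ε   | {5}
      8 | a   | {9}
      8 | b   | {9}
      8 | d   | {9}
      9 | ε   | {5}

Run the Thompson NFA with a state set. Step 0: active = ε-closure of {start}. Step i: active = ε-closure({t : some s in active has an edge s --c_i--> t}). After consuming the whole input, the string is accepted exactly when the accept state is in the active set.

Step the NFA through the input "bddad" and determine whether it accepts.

Answer: ACCEPT

Derivation:
start: ε-closure({0}) = {0}
'b' @ 1: {1,2,3,4,6,8}  [accepting]
'd' @ 2: {3,4,5,6,7,8,9}  [accepting]
'd' @ 3: {3,4,5,6,7,8,9}  [accepting]
'a' @ 4: {3,4,5,6,7,8,9}  [accepting]
'd' @ 5: {3,4,5,6,7,8,9}  [accepting]
end set {3,4,5,6,7,8,9} — state 3 in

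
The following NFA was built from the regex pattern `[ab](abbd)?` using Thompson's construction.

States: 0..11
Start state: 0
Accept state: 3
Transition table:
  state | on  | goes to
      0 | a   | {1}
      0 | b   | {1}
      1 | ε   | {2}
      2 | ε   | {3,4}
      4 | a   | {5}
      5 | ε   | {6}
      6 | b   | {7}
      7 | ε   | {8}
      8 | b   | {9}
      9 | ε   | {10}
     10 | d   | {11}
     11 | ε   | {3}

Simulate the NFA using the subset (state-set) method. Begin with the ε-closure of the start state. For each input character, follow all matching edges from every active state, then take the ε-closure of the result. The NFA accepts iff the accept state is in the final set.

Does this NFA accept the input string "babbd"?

Answer: ACCEPT

Trace:
initial (ε-close {0}): {0}
'b' @ 1: {1,2,3,4}  (accept∈set)
'a' @ 2: {5,6}
'b' @ 3: {7,8}
'b' @ 4: {9,10}
'd' @ 5: {3,11}  (accept∈set)
final: {3,11}; accept 3 in set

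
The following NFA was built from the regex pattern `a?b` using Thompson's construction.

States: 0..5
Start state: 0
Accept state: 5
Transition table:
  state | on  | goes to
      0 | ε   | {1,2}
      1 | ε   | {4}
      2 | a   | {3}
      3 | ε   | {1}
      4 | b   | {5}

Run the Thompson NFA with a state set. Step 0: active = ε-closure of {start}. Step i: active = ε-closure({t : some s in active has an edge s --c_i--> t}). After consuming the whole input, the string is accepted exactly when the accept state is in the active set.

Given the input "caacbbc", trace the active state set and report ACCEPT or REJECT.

S₀ = ε-closure({0}) = {0,1,2,4}
'c' @ 1: {}  — no active states
rest 'aacbbc' ignored (set empty)
after full input: {}  (accept=5 not in)

Answer: REJECT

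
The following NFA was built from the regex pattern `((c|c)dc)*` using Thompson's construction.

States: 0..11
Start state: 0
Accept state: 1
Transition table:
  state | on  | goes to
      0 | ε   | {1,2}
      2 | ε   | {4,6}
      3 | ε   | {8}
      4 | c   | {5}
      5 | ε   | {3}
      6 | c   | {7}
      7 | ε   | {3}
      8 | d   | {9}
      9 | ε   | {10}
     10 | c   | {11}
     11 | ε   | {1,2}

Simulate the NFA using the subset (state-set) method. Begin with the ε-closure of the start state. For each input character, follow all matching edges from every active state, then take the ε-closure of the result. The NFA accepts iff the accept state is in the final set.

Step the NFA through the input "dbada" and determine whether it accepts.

initial (ε-close {0}): {0,1,2,4,6}
'd' @ 1: {}  — state set empty
rest 'bada' ignored (set empty)
after full input: {}  (accept=1 not in)

Answer: REJECT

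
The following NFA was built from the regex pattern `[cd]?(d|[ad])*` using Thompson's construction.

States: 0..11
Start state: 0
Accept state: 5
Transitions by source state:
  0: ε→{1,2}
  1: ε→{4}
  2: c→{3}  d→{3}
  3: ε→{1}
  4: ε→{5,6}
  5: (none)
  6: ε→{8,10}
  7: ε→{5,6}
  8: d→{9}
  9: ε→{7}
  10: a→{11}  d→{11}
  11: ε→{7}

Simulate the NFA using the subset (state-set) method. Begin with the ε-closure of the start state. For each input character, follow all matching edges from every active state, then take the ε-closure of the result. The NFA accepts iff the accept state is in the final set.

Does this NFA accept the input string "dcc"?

start: ε-closure({0}) = {0,1,2,4,5,6,8,10}
'd' @ 1: {1,3,4,5,6,7,8,9,10,11}  ✓accept
'c' @ 2: {}  — dead — no transitions
rest 'c' ignored (set empty)
after full input: {}  (accept=5 not in)

Answer: REJECT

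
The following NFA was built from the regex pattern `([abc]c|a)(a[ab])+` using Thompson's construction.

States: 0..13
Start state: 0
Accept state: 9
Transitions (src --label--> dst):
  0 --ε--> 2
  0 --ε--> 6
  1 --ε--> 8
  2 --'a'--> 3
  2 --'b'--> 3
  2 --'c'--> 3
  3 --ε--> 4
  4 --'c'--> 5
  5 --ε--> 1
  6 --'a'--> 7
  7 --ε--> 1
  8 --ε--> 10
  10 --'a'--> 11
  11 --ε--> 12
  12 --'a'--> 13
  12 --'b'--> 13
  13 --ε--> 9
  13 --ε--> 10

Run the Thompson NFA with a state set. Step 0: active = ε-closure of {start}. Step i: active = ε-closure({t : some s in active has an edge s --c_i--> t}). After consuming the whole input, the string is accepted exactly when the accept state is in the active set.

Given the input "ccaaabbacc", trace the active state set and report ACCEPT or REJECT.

Answer: REJECT

Derivation:
initial (ε-close {0}): {0,2,6}
'c' @ 1: {3,4}
'c' @ 2: {1,5,8,10}
'a' @ 3: {11,12}
'a' @ 4: {9,10,13}  (accept∈set)
'a' @ 5: {11,12}
'b' @ 6: {9,10,13}  (accept∈set)
'b' @ 7: {}  — no active states
rest 'acc' ignored (set empty)
final: {}; accept 9 not in set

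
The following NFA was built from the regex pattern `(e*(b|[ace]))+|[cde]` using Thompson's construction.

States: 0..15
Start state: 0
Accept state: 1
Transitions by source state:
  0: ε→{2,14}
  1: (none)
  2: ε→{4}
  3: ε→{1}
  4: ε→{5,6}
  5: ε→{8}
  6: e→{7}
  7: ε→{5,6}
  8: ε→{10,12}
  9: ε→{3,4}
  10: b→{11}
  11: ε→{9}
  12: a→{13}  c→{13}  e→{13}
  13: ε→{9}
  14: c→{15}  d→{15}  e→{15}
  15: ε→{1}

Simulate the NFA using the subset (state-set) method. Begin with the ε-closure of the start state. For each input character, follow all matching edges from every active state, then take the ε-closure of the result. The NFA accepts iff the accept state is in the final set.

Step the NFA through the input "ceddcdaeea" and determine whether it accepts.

initial (ε-close {0}): {0,2,4,5,6,8,10,12,14}
'c' @ 1: {1,3,4,5,6,8,9,10,12,13,15}  [accepting]
'e' @ 2: {1,3,4,5,6,7,8,9,10,12,13}  [accepting]
'd' @ 3: {}  — state set empty
rest 'dcdaeea' ignored (set empty)
final: {}; accept 1 not in set

Answer: REJECT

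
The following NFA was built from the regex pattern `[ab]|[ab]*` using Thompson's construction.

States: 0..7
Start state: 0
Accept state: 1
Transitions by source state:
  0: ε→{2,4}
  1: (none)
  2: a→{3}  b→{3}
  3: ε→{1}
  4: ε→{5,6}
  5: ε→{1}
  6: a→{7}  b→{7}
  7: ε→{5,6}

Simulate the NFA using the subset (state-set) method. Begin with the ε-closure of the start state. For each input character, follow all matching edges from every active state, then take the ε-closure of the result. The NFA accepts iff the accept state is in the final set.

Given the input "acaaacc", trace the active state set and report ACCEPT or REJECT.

Answer: REJECT

Trace:
S₀ = ε-closure({0}) = {0,1,2,4,5,6}
'a' @ 1: {1,3,5,6,7}  ✓accept
'c' @ 2: {}  — dead — no transitions
rest 'aaacc' ignored (set empty)
final: {}; accept 1 not in set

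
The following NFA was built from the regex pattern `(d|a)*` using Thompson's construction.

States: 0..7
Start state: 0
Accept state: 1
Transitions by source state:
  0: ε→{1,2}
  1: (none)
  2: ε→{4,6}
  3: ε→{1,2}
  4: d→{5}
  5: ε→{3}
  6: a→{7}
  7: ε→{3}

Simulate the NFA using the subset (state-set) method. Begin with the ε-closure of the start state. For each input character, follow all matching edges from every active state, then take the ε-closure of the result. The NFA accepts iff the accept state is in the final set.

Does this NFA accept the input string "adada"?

start: ε-closure({0}) = {0,1,2,4,6}
'a' @ 1: {1,2,3,4,6,7}  ✓accept
'd' @ 2: {1,2,3,4,5,6}  ✓accept
'a' @ 3: {1,2,3,4,6,7}  ✓accept
'd' @ 4: {1,2,3,4,5,6}  ✓accept
'a' @ 5: {1,2,3,4,6,7}  ✓accept
after full input: {1,2,3,4,6,7}  (accept=1 in)

Answer: ACCEPT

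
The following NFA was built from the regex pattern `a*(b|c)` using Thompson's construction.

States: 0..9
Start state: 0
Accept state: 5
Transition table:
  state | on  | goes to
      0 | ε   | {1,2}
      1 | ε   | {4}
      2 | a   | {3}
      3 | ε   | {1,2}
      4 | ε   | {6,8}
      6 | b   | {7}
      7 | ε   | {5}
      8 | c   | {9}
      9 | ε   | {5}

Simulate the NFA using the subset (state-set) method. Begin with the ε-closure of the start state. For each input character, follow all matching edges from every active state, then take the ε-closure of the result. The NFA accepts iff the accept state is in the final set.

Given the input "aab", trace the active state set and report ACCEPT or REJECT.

Answer: ACCEPT

Steps:
initial (ε-close {0}): {0,1,2,4,6,8}
'a' @ 1: {1,2,3,4,6,8}
'a' @ 2: {1,2,3,4,6,8}
'b' @ 3: {5,7}  (accept∈set)
after full input: {5,7}  (accept=5 in)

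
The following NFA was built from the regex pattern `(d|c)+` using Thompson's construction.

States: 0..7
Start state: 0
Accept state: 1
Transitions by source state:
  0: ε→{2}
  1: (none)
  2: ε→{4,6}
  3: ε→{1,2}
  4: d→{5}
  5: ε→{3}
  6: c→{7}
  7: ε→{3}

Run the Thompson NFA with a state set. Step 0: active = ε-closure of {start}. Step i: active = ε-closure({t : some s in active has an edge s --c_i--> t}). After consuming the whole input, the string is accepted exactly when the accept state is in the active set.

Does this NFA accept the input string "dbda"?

Answer: REJECT

Steps:
initial (ε-close {0}): {0,2,4,6}
'd' @ 1: {1,2,3,4,5,6}  [accepting]
'b' @ 2: {}  — no active states
rest 'da' ignored (set empty)
after full input: {}  (accept=1 not in)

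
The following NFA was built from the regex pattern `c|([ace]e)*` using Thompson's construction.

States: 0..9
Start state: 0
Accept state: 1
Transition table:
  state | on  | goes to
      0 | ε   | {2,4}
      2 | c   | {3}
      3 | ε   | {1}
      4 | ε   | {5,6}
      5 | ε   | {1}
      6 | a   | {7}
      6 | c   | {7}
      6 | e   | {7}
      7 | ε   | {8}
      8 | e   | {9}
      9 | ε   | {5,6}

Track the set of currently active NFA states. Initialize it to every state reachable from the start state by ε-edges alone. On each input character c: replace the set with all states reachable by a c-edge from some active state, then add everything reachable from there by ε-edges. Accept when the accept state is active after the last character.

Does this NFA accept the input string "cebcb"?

S₀ = ε-closure({0}) = {0,1,2,4,5,6}
'c' @ 1: {1,3,7,8}  ✓accept
'e' @ 2: {1,5,6,9}  ✓accept
'b' @ 3: {}  — state set empty
rest 'cb' ignored (set empty)
end set {} — state 1 not in

Answer: REJECT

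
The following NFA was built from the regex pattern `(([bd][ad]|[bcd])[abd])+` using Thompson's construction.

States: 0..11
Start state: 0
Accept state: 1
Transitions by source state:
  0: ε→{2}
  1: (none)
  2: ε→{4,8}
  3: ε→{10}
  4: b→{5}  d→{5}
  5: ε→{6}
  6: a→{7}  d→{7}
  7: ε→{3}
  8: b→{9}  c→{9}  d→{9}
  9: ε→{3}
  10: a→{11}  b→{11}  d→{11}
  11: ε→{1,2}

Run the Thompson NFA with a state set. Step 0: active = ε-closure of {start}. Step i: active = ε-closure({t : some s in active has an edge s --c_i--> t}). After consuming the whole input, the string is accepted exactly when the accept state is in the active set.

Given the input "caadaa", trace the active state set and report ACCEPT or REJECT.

initial (ε-close {0}): {0,2,4,8}
'c' @ 1: {3,9,10}
'a' @ 2: {1,2,4,8,11}  [accepting]
'a' @ 3: {}  — dead — no transitions
rest 'daa' ignored (set empty)
end set {} — state 1 not in

Answer: REJECT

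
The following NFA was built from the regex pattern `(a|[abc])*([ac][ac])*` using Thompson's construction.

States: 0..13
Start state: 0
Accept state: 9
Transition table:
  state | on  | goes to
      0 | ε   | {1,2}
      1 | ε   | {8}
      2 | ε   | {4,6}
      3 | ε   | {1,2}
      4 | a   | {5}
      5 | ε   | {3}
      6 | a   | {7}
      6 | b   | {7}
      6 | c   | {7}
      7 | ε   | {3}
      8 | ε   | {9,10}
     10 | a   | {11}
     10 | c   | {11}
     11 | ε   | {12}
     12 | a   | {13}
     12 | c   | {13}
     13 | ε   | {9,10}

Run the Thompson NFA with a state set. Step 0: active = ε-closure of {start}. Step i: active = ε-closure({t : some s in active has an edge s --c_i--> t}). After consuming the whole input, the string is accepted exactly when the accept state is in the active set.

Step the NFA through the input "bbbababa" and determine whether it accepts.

Answer: ACCEPT

Trace:
start: ε-closure({0}) = {0,1,2,4,6,8,9,10}
'b' @ 1: {1,2,3,4,6,7,8,9,10}  ✓accept
'b' @ 2: {1,2,3,4,6,7,8,9,10}  ✓accept
'b' @ 3: {1,2,3,4,6,7,8,9,10}  ✓accept
'a' @ 4: {1,2,3,4,5,6,7,8,9,10,11,12}  ✓accept
'b' @ 5: {1,2,3,4,6,7,8,9,10}  ✓accept
'a' @ 6: {1,2,3,4,5,6,7,8,9,10,11,12}  ✓accept
'b' @ 7: {1,2,3,4,6,7,8,9,10}  ✓accept
'a' @ 8: {1,2,3,4,5,6,7,8,9,10,11,12}  ✓accept
final: {1,2,3,4,5,6,7,8,9,10,11,12}; accept 9 in set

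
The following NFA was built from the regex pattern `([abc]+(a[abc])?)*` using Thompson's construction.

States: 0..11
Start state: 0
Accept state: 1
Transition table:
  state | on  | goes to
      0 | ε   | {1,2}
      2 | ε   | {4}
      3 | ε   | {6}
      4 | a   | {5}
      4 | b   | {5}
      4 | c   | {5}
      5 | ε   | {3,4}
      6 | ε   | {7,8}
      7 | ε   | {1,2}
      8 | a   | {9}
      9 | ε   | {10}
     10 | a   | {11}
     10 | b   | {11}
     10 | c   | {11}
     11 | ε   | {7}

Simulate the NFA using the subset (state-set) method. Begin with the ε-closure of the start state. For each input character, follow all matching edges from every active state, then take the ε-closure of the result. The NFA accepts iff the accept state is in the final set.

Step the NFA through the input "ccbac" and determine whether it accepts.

start: ε-closure({0}) = {0,1,2,4}
'c' @ 1: {1,2,3,4,5,6,7,8}  [accepting]
'c' @ 2: {1,2,3,4,5,6,7,8}  [accepting]
'b' @ 3: {1,2,3,4,5,6,7,8}  [accepting]
'a' @ 4: {1,2,3,4,5,6,7,8,9,10}  [accepting]
'c' @ 5: {1,2,3,4,5,6,7,8,11}  [accepting]
final: {1,2,3,4,5,6,7,8,11}; accept 1 in set

Answer: ACCEPT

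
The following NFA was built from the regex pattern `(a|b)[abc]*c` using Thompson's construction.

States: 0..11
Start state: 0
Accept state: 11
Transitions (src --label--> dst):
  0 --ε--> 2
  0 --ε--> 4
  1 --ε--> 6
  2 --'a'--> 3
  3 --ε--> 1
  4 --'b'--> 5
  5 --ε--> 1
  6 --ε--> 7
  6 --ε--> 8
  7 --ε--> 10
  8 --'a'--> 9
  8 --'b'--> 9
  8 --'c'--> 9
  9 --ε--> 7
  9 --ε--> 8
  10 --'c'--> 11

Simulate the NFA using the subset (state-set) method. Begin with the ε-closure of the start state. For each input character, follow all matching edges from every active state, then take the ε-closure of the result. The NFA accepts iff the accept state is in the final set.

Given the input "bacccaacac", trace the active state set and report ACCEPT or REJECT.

initial (ε-close {0}): {0,2,4}
'b' @ 1: {1,5,6,7,8,10}
'a' @ 2: {7,8,9,10}
'c' @ 3: {7,8,9,10,11}  (accept∈set)
'c' @ 4: {7,8,9,10,11}  (accept∈set)
'c' @ 5: {7,8,9,10,11}  (accept∈set)
'a' @ 6: {7,8,9,10}
'a' @ 7: {7,8,9,10}
'c' @ 8: {7,8,9,10,11}  (accept∈set)
'a' @ 9: {7,8,9,10}
'c' @ 10: {7,8,9,10,11}  (accept∈set)
end set {7,8,9,10,11} — state 11 in

Answer: ACCEPT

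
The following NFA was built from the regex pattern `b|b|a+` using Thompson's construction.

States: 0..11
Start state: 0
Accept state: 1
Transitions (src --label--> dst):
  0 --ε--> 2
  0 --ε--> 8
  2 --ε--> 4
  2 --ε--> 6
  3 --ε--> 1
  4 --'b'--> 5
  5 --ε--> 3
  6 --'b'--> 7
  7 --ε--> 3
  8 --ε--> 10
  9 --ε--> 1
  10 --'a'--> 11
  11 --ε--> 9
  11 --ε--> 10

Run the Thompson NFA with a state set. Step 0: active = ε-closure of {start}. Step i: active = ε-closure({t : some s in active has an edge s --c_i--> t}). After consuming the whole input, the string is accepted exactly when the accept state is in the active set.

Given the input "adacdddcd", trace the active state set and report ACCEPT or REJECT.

Answer: REJECT

Steps:
initial (ε-close {0}): {0,2,4,6,8,10}
'a' @ 1: {1,9,10,11}  [accepting]
'd' @ 2: {}  — state set empty
rest 'acdddcd' ignored (set empty)
after full input: {}  (accept=1 not in)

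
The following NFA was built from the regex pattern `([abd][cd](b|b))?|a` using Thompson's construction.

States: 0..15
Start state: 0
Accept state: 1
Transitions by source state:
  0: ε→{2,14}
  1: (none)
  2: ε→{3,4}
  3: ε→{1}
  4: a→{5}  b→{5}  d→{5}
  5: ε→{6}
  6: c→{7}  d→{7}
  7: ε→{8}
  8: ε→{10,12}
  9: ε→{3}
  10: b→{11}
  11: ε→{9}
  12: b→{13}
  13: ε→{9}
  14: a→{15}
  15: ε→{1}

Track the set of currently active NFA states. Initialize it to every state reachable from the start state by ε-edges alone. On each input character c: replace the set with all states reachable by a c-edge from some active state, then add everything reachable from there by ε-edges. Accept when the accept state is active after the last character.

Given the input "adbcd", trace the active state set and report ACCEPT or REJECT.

Answer: REJECT

Derivation:
initial (ε-close {0}): {0,1,2,3,4,14}
'a' @ 1: {1,5,6,15}  ✓accept
'd' @ 2: {7,8,10,12}
'b' @ 3: {1,3,9,11,13}  ✓accept
'c' @ 4: {}  — dead — no transitions
rest 'd' ignored (set empty)
end set {} — state 1 not in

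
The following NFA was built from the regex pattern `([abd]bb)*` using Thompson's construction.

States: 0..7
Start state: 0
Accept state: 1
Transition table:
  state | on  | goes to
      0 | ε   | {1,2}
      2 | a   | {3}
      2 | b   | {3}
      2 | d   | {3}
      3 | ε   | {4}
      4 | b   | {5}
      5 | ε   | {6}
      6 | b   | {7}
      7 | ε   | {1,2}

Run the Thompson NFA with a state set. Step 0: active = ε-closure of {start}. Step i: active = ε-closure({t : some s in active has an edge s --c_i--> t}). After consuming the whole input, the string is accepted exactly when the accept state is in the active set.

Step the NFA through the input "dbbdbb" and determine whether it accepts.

Answer: ACCEPT

Trace:
S₀ = ε-closure({0}) = {0,1,2}
'd' @ 1: {3,4}
'b' @ 2: {5,6}
'b' @ 3: {1,2,7}  [accepting]
'd' @ 4: {3,4}
'b' @ 5: {5,6}
'b' @ 6: {1,2,7}  [accepting]
end set {1,2,7} — state 1 in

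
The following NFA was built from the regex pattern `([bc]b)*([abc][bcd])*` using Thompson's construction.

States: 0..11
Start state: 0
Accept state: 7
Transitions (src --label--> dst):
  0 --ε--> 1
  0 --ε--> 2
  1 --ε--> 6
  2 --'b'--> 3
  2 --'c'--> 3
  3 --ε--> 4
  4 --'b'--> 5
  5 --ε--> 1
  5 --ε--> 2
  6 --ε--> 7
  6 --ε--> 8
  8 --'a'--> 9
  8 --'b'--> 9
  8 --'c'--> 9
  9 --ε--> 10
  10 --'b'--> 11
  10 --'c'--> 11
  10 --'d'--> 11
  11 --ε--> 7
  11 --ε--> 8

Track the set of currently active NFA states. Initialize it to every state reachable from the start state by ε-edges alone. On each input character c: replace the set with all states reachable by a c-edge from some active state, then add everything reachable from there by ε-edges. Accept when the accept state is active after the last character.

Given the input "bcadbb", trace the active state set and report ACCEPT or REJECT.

Answer: ACCEPT

Derivation:
start: ε-closure({0}) = {0,1,2,6,7,8}
'b' @ 1: {3,4,9,10}
'c' @ 2: {7,8,11}  (accept∈set)
'a' @ 3: {9,10}
'd' @ 4: {7,8,11}  (accept∈set)
'b' @ 5: {9,10}
'b' @ 6: {7,8,11}  (accept∈set)
final: {7,8,11}; accept 7 in set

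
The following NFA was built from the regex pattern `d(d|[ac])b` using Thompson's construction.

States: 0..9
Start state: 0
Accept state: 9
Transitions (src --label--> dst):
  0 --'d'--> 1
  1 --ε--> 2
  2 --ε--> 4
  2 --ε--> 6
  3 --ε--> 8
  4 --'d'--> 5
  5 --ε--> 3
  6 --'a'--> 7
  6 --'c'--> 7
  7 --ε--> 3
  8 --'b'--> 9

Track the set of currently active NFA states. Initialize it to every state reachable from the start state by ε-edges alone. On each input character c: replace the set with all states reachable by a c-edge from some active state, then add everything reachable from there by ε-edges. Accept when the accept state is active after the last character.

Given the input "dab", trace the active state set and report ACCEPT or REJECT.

Answer: ACCEPT

Steps:
initial (ε-close {0}): {0}
'd' @ 1: {1,2,4,6}
'a' @ 2: {3,7,8}
'b' @ 3: {9}  ✓accept
final: {9}; accept 9 in set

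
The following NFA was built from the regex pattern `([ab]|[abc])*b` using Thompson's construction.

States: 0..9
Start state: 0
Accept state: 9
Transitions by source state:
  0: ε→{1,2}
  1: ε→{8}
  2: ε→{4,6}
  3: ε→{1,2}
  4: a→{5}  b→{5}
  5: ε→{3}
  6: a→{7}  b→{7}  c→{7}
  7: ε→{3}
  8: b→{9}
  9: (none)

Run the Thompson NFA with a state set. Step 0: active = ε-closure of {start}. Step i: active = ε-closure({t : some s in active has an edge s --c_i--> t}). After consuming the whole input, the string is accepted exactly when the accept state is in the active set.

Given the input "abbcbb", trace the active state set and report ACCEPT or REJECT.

start: ε-closure({0}) = {0,1,2,4,6,8}
'a' @ 1: {1,2,3,4,5,6,7,8}
'b' @ 2: {1,2,3,4,5,6,7,8,9}  [accepting]
'b' @ 3: {1,2,3,4,5,6,7,8,9}  [accepting]
'c' @ 4: {1,2,3,4,6,7,8}
'b' @ 5: {1,2,3,4,5,6,7,8,9}  [accepting]
'b' @ 6: {1,2,3,4,5,6,7,8,9}  [accepting]
end set {1,2,3,4,5,6,7,8,9} — state 9 in

Answer: ACCEPT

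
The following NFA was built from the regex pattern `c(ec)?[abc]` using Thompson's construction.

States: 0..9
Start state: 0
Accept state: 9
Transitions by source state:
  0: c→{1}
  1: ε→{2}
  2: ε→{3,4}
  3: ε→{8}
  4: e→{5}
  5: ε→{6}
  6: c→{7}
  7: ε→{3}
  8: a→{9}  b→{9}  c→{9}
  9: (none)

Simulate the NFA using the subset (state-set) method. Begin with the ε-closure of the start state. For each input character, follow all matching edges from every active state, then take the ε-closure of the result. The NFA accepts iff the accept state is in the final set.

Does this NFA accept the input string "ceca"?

S₀ = ε-closure({0}) = {0}
'c' @ 1: {1,2,3,4,8}
'e' @ 2: {5,6}
'c' @ 3: {3,7,8}
'a' @ 4: {9}  ✓accept
final: {9}; accept 9 in set

Answer: ACCEPT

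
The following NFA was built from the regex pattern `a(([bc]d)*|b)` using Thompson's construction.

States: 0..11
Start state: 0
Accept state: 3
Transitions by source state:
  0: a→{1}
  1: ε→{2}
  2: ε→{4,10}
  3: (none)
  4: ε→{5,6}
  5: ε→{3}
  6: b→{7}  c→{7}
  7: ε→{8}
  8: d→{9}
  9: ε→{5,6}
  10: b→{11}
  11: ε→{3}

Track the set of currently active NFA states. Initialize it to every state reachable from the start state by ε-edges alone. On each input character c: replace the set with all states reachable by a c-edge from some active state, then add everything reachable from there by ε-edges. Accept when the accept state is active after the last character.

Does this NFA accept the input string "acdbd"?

Answer: ACCEPT

Trace:
start: ε-closure({0}) = {0}
'a' @ 1: {1,2,3,4,5,6,10}  (accept∈set)
'c' @ 2: {7,8}
'd' @ 3: {3,5,6,9}  (accept∈set)
'b' @ 4: {7,8}
'd' @ 5: {3,5,6,9}  (accept∈set)
final: {3,5,6,9}; accept 3 in set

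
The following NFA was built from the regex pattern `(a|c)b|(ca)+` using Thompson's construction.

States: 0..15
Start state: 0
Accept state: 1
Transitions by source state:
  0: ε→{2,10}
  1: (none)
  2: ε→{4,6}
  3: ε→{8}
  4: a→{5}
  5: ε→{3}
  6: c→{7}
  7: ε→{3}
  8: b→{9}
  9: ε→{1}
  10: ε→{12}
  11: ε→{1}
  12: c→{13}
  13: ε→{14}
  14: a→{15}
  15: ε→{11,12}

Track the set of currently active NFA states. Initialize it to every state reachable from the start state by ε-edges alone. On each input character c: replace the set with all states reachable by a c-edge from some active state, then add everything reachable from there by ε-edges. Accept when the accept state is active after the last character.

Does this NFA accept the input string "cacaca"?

Answer: ACCEPT

Trace:
initial (ε-close {0}): {0,2,4,6,10,12}
'c' @ 1: {3,7,8,13,14}
'a' @ 2: {1,11,12,15}  (accept∈set)
'c' @ 3: {13,14}
'a' @ 4: {1,11,12,15}  (accept∈set)
'c' @ 5: {13,14}
'a' @ 6: {1,11,12,15}  (accept∈set)
end set {1,11,12,15} — state 1 in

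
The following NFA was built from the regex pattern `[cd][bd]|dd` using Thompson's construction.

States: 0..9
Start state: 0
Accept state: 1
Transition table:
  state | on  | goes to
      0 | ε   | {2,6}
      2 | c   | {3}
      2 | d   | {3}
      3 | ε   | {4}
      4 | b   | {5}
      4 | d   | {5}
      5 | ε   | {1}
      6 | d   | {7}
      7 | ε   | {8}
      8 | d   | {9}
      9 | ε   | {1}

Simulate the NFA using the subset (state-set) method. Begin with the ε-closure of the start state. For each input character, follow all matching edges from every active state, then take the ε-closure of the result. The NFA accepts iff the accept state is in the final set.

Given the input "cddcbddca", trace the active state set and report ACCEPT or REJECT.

start: ε-closure({0}) = {0,2,6}
'c' @ 1: {3,4}
'd' @ 2: {1,5}  ✓accept
'd' @ 3: {}  — no active states
rest 'cbddca' ignored (set empty)
end set {} — state 1 not in

Answer: REJECT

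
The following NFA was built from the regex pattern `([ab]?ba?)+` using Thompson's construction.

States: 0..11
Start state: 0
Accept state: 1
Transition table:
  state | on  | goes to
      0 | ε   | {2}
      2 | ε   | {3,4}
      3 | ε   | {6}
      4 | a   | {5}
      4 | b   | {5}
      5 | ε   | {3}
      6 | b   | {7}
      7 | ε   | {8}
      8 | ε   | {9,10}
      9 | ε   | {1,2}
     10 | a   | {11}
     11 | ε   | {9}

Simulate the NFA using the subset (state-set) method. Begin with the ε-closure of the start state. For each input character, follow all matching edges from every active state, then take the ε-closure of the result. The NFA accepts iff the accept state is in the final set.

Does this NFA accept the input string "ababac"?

S₀ = ε-closure({0}) = {0,2,3,4,6}
'a' @ 1: {3,5,6}
'b' @ 2: {1,2,3,4,6,7,8,9,10}  (accept∈set)
'a' @ 3: {1,2,3,4,5,6,9,11}  (accept∈set)
'b' @ 4: {1,2,3,4,5,6,7,8,9,10}  (accept∈set)
'a' @ 5: {1,2,3,4,5,6,9,11}  (accept∈set)
'c' @ 6: {}  — no active states
end set {} — state 1 not in

Answer: REJECT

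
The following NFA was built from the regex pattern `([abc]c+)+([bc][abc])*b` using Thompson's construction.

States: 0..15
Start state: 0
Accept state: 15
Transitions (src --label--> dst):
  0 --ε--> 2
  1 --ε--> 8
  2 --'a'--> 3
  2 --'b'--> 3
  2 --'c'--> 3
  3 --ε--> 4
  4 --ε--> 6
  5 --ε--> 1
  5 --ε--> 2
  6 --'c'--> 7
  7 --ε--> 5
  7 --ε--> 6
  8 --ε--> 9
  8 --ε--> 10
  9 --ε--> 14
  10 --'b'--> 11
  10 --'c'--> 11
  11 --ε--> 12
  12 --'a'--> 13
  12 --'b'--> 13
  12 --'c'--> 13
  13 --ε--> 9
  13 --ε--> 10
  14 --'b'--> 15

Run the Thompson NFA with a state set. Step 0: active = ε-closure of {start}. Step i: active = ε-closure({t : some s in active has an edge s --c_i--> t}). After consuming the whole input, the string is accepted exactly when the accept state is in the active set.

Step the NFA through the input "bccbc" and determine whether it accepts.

Answer: REJECT

Derivation:
S₀ = ε-closure({0}) = {0,2}
'b' @ 1: {3,4,6}
'c' @ 2: {1,2,5,6,7,8,9,10,14}
'c' @ 3: {1,2,3,4,5,6,7,8,9,10,11,12,14}
'b' @ 4: {3,4,6,9,10,11,12,13,14,15}  ✓accept
'c' @ 5: {1,2,5,6,7,8,9,10,11,12,13,14}
end set {1,2,5,6,7,8,9,10,11,12,13,14} — state 15 not in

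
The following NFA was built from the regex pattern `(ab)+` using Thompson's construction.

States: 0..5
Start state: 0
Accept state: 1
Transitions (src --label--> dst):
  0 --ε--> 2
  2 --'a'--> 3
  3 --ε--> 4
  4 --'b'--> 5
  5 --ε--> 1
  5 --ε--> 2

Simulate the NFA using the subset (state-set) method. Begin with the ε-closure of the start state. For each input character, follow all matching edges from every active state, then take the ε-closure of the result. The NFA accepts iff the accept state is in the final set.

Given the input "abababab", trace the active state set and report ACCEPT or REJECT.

Answer: ACCEPT

Steps:
S₀ = ε-closure({0}) = {0,2}
'a' @ 1: {3,4}
'b' @ 2: {1,2,5}  (accept∈set)
'a' @ 3: {3,4}
'b' @ 4: {1,2,5}  (accept∈set)
'a' @ 5: {3,4}
'b' @ 6: {1,2,5}  (accept∈set)
'a' @ 7: {3,4}
'b' @ 8: {1,2,5}  (accept∈set)
after full input: {1,2,5}  (accept=1 in)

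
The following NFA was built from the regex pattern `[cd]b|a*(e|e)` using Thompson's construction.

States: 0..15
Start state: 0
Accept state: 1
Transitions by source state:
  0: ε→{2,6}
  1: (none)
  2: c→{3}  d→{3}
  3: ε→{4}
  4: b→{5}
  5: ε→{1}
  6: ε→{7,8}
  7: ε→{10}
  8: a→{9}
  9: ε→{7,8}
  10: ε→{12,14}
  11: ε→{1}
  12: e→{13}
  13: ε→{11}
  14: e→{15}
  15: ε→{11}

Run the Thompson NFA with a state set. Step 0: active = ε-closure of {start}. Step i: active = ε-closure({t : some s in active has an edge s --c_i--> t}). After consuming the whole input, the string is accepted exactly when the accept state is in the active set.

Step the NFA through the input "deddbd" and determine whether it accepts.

S₀ = ε-closure({0}) = {0,2,6,7,8,10,12,14}
'd' @ 1: {3,4}
'e' @ 2: {}  — state set empty
rest 'ddbd' ignored (set empty)
end set {} — state 1 not in

Answer: REJECT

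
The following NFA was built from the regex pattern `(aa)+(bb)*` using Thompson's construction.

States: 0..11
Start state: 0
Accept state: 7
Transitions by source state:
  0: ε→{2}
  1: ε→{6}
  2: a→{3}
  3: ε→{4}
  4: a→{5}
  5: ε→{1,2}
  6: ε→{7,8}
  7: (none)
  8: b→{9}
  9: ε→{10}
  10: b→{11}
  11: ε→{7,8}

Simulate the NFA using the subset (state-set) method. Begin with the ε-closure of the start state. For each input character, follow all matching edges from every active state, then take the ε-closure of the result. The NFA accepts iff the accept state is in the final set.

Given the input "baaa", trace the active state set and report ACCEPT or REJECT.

start: ε-closure({0}) = {0,2}
'b' @ 1: {}  — dead — no transitions
rest 'aaa' ignored (set empty)
end set {} — state 7 not in

Answer: REJECT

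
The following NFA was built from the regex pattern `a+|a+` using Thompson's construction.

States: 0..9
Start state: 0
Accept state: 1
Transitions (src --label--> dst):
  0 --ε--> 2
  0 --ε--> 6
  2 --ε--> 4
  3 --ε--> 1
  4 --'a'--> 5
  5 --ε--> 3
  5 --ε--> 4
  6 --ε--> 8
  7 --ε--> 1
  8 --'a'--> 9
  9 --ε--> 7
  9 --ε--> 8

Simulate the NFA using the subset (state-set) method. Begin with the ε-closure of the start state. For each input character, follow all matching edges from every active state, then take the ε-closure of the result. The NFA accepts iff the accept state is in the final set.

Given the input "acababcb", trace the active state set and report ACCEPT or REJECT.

initial (ε-close {0}): {0,2,4,6,8}
'a' @ 1: {1,3,4,5,7,8,9}  [accepting]
'c' @ 2: {}  — no active states
rest 'ababcb' ignored (set empty)
final: {}; accept 1 not in set

Answer: REJECT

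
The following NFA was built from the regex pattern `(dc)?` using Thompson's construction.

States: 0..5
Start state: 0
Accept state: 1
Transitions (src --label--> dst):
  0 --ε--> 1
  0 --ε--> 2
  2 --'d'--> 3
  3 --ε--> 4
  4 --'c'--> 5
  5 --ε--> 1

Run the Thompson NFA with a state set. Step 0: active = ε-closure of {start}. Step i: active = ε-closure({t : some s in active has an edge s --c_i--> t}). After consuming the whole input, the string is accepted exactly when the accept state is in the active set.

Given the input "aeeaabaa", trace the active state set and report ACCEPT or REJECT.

Answer: REJECT

Trace:
start: ε-closure({0}) = {0,1,2}
'a' @ 1: {}  — state set empty
rest 'eeaabaa' ignored (set empty)
after full input: {}  (accept=1 not in)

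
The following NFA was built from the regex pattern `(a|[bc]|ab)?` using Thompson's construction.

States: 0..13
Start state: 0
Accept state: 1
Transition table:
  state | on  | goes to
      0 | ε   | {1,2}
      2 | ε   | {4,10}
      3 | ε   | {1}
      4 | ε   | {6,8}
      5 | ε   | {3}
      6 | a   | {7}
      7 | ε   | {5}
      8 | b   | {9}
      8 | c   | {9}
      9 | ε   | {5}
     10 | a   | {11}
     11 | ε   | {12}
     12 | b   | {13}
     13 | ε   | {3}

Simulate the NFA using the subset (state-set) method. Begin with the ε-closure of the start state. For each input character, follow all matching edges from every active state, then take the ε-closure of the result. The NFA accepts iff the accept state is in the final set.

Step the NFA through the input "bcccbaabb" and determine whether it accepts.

S₀ = ε-closure({0}) = {0,1,2,4,6,8,10}
'b' @ 1: {1,3,5,9}  (accept∈set)
'c' @ 2: {}  — state set empty
rest 'ccbaabb' ignored (set empty)
after full input: {}  (accept=1 not in)

Answer: REJECT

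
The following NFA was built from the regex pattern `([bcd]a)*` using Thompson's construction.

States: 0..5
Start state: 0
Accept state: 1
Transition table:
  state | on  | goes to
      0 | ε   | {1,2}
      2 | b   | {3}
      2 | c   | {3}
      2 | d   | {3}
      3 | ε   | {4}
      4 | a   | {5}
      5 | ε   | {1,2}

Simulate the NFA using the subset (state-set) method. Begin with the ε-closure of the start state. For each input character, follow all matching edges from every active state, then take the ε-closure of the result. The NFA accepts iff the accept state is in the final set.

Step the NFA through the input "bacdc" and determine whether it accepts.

initial (ε-close {0}): {0,1,2}
'b' @ 1: {3,4}
'a' @ 2: {1,2,5}  ✓accept
'c' @ 3: {3,4}
'd' @ 4: {}  — no active states
rest 'c' ignored (set empty)
after full input: {}  (accept=1 not in)

Answer: REJECT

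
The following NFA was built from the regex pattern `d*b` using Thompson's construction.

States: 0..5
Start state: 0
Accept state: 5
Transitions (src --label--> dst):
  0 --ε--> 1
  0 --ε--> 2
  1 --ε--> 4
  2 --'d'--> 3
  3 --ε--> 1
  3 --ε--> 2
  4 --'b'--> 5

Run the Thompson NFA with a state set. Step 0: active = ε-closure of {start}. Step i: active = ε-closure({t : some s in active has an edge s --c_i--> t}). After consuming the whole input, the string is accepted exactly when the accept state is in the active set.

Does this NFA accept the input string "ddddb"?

Answer: ACCEPT

Steps:
initial (ε-close {0}): {0,1,2,4}
'd' @ 1: {1,2,3,4}
'd' @ 2: {1,2,3,4}
'd' @ 3: {1,2,3,4}
'd' @ 4: {1,2,3,4}
'b' @ 5: {5}  (accept∈set)
after full input: {5}  (accept=5 in)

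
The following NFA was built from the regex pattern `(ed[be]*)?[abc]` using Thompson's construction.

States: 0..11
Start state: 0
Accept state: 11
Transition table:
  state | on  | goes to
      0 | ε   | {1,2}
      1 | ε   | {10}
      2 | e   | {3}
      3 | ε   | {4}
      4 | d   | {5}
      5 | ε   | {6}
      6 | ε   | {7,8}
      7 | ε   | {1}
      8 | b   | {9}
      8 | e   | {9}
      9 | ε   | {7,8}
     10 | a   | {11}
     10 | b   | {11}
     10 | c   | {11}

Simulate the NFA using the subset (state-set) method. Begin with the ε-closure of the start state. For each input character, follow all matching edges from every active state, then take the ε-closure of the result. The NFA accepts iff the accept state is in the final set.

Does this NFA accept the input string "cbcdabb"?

Answer: REJECT

Derivation:
S₀ = ε-closure({0}) = {0,1,2,10}
'c' @ 1: {11}  [accepting]
'b' @ 2: {}  — dead — no transitions
rest 'cdabb' ignored (set empty)
final: {}; accept 11 not in set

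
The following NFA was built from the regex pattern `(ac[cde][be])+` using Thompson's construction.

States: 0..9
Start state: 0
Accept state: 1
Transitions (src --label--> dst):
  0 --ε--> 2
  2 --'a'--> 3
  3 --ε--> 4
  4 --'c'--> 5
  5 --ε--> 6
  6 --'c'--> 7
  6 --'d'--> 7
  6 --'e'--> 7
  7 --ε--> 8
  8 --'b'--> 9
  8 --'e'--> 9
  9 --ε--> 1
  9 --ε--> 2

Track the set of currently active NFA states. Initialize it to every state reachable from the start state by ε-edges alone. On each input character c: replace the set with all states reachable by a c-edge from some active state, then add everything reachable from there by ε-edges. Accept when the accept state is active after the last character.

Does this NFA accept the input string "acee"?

Answer: ACCEPT

Steps:
initial (ε-close {0}): {0,2}
'a' @ 1: {3,4}
'c' @ 2: {5,6}
'e' @ 3: {7,8}
'e' @ 4: {1,2,9}  [accepting]
final: {1,2,9}; accept 1 in set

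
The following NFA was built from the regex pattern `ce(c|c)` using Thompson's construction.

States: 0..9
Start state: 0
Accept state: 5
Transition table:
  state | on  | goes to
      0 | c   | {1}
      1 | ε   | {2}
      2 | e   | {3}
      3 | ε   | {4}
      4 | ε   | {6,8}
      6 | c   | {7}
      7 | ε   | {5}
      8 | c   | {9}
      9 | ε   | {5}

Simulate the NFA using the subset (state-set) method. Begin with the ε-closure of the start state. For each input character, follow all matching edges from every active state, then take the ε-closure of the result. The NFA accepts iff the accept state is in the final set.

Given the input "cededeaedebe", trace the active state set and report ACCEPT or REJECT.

Answer: REJECT

Steps:
initial (ε-close {0}): {0}
'c' @ 1: {1,2}
'e' @ 2: {3,4,6,8}
'd' @ 3: {}  — dead — no transitions
rest 'edeaedebe' ignored (set empty)
after full input: {}  (accept=5 not in)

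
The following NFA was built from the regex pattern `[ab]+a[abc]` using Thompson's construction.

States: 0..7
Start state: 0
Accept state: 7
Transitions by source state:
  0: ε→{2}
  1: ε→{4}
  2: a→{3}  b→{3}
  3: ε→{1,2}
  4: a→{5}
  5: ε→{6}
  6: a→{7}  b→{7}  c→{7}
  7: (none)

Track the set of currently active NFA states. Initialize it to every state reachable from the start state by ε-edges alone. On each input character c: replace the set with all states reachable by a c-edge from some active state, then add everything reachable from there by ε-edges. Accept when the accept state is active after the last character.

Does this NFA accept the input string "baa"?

S₀ = ε-closure({0}) = {0,2}
'b' @ 1: {1,2,3,4}
'a' @ 2: {1,2,3,4,5,6}
'a' @ 3: {1,2,3,4,5,6,7}  [accepting]
end set {1,2,3,4,5,6,7} — state 7 in

Answer: ACCEPT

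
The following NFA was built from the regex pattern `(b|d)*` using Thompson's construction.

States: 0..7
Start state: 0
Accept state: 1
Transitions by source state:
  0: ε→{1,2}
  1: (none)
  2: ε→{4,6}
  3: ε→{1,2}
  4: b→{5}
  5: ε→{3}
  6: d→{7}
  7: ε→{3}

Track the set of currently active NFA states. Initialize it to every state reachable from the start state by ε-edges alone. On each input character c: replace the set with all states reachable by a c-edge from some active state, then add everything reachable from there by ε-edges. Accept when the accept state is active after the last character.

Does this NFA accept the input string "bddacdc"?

Answer: REJECT

Steps:
S₀ = ε-closure({0}) = {0,1,2,4,6}
'b' @ 1: {1,2,3,4,5,6}  ✓accept
'd' @ 2: {1,2,3,4,6,7}  ✓accept
'd' @ 3: {1,2,3,4,6,7}  ✓accept
'a' @ 4: {}  — dead — no transitions
rest 'cdc' ignored (set empty)
end set {} — state 1 not in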